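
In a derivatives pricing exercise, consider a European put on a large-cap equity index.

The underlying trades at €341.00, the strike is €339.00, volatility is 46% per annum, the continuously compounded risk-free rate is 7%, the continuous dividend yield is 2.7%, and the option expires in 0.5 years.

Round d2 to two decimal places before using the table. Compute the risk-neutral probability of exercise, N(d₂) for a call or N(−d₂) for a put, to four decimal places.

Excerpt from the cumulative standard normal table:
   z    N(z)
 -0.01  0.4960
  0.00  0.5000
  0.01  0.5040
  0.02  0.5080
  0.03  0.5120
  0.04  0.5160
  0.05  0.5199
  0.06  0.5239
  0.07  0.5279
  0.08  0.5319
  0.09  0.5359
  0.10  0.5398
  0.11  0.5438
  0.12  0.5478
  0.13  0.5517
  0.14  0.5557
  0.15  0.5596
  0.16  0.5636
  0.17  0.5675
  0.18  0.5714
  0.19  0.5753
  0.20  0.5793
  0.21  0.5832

σ√T = 0.46·√0.5 = 0.3253
d₁ = [ln(341/339) + (0.07 − 0.027 + 0.46²/2)·0.5] / 0.3253 = [0.0059 + 0.0744] / 0.3253 = 0.2468 ⇒ 0.25
d₂ = d₁ − σ√T = 0.2468 − 0.3253 = -0.0785 ⇒ -0.08
Pr(exercise) under Q = N(−d₂) = N(0.08) = 0.5319

0.5319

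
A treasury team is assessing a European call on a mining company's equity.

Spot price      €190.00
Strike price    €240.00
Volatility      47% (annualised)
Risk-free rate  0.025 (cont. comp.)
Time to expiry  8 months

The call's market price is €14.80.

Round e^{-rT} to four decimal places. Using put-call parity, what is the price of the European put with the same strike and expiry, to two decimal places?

exp(−rT) = exp(−0.025·0.6667) = 0.9835
Put-call parity: C − P = S − K·e^(−rT) = 190 − 240·0.9835 = 190 − 236.0400 = -46.0400
P = C − (C − P) = 14.80 − (-46.0400) = 60.8400

€60.84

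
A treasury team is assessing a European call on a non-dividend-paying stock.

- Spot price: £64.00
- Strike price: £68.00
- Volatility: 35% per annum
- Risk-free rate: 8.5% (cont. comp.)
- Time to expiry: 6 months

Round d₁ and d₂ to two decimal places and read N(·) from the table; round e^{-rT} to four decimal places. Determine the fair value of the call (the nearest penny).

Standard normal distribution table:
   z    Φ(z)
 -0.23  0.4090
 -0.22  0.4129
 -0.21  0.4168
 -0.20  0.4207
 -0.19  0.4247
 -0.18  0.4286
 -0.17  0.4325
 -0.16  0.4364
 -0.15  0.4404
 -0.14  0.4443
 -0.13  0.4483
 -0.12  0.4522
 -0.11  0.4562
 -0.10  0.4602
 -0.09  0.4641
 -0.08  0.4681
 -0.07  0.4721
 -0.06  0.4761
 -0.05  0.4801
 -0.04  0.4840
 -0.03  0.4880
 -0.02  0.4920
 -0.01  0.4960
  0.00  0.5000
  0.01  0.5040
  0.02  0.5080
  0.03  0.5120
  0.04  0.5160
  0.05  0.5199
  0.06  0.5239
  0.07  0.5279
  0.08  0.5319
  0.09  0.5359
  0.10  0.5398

£5.86

σ√T = 0.35 × 0.7071 = 0.2475
ln(S/K) + (r + σ²/2)T = ln(64/68) + (0.085 + 0.35²/2)·0.5 = -0.0606 + 0.0731 = 0.0125
d₁ = 0.0125 / 0.2475 = 0.0505 ≈ 0.05
d₂ = d₁ − σ√T = 0.0505 − 0.2475 = -0.1970 ≈ -0.20
exp(−rT) = exp(−0.085·0.5) = 0.9584
N(d₁) = N(0.05) = 0.5199;  N(d₂) = N(-0.20) = 0.4207
C = 64·0.5199 − 68·0.9584·0.4207 = 33.2736 − 27.4175 = 5.8561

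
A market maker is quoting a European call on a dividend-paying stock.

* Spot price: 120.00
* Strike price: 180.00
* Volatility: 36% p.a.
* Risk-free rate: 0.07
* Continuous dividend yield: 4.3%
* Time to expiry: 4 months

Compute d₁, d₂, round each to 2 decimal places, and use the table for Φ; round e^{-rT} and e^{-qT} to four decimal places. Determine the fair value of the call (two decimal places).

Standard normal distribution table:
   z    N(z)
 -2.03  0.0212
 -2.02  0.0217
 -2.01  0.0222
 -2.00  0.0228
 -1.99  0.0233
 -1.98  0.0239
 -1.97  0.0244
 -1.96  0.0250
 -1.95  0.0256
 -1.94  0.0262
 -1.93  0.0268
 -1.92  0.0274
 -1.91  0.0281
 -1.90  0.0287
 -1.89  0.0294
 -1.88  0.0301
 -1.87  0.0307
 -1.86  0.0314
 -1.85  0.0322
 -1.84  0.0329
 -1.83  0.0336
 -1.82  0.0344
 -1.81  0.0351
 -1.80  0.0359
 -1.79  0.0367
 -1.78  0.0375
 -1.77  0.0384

0.34

σ√T = 0.36 × 0.5774 = 0.2078
d₁ = [ln(120/180) + (0.07 − 0.043 + 0.36²/2)·0.3333] / 0.2078 = [-0.4055 + 0.0306] / 0.2078 = -1.8036 → -1.80
d₂ = d₁ − σ√T = -1.8036 − 0.2078 = -2.0114 → -2.01
exp(−qT) = exp(−0.043·0.3333) = 0.9858;  exp(−rT) = exp(−0.07·0.3333) = 0.9769
C = 120·0.9858·N(-1.80) − 180·0.9769·N(-2.01) = 120·0.9858·0.0359 − 180·0.9769·0.0222 = 4.2468 − 3.9037 = 0.3431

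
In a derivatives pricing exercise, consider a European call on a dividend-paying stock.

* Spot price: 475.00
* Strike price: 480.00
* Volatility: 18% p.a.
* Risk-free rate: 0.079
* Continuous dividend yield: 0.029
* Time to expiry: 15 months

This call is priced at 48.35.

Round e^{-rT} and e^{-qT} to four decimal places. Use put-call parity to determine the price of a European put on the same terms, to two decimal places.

25.14

e^(−qT) = e^(−0.029·1.25) = 0.9644;  e^(−rT) = e^(−0.079·1.25) = 0.9060
Put-call parity: C − P = S·e^(−qT) − K·e^(−rT) = 475·0.9644 − 480·0.9060 = 458.0900 − 434.8800 = 23.2100
P = C − (C − P) = 48.35 − (23.2100) = 25.1400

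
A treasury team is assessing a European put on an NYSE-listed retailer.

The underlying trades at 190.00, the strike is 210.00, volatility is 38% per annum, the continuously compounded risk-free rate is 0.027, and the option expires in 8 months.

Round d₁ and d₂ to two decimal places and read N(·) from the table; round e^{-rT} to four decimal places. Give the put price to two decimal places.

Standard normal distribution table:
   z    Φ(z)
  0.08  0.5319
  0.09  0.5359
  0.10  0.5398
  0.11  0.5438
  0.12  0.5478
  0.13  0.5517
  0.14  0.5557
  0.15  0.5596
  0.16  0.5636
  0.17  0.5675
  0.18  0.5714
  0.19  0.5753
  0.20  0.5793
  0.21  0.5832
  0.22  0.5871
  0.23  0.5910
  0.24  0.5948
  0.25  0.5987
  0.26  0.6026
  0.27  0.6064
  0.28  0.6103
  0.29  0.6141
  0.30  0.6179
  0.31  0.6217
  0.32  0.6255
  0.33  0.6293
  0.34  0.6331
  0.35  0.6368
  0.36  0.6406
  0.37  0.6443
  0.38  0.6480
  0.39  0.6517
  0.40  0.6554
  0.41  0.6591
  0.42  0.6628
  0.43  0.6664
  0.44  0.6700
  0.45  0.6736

33.39

σ√T = 0.38·√0.6667 = 0.3103
d₁ = [ln(190/210) + (0.027 + 0.38²/2)·0.6667] / 0.3103 = [-0.1001 + 0.0661] / 0.3103 = -0.1094 ⇒ -0.11
d₂ = d₁ − σ√T = -0.1094 − 0.3103 = -0.4197 ⇒ -0.42
exp(−rT) = exp(−0.027·0.6667) = 0.9822
N(−d₂) = N(0.42) = 0.6628;  N(−d₁) = N(0.11) = 0.5438
P = 210·0.9822·0.6628 − 190·0.5438 = 136.7105 − 103.3220 = 33.3885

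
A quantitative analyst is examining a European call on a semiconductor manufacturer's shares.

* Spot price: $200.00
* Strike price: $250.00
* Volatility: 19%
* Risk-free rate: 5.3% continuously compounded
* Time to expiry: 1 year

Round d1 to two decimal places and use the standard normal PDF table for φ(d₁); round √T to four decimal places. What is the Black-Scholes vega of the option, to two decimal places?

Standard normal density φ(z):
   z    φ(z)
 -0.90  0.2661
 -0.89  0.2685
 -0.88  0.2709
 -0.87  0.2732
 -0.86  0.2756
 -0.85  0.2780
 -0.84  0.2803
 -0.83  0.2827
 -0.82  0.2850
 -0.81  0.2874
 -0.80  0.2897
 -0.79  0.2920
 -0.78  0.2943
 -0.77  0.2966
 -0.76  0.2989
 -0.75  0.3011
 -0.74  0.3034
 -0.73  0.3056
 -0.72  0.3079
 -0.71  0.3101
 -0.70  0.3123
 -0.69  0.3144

57.94

σ√T = 0.19 × 1.0000 = 0.1900
ln(S/K) + (r + σ²/2)T = ln(200/250) + (0.053 + 0.19²/2)·1 = -0.2231 + 0.0711 = -0.1521
d₁ = -0.1521 / 0.1900 = -0.8005 → -0.80
√T = √1 = 1.0000
φ(d₁) = φ(-0.80) = 0.2897
vega = S·φ(d₁)·√T = 200·0.2897·1.0000 = 57.9400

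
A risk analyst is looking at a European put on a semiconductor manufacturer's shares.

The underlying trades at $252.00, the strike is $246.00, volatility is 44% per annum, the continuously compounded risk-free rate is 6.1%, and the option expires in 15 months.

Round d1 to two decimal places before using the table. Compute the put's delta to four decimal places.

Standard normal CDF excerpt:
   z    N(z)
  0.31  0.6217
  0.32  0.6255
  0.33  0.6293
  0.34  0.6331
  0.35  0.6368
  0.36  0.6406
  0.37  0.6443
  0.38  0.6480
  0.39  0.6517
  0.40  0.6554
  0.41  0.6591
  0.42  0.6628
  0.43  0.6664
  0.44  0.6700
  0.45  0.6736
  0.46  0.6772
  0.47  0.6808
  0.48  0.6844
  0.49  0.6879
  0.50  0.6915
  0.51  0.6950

-0.3264

σ√T = 0.44·√1.25 = 0.4919
ln(S/K) + (r + σ²/2)T = ln(252/246) + (0.061 + 0.44²/2)·1.25 = 0.0241 + 0.1972 = 0.2213
d₁ = 0.2213 / 0.4919 = 0.4500 which rounds to 0.45
N(d₁) = N(0.45) = 0.6736
Δ_put = N(d₁) − 1 = 0.6736 − 1 = -0.3264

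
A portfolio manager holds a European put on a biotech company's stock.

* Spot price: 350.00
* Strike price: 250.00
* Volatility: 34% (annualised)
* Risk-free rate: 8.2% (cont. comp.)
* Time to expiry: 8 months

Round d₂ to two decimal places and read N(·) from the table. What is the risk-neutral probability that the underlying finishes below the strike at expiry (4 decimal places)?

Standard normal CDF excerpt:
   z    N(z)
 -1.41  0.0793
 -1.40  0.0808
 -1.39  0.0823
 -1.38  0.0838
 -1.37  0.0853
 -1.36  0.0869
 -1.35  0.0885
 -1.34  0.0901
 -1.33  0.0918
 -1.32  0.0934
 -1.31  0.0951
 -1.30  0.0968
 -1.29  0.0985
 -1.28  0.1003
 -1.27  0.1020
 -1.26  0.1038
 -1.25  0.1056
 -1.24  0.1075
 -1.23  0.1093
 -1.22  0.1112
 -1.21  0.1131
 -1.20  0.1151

0.1020

σ√T = 0.34·√0.6667 = 0.2776
d₁ = [ln(350/250) + (0.082 + 0.34²/2)·0.6667] / 0.2776 = [0.3365 + 0.0932] / 0.2776 = 1.5478 ⇒ 1.55
d₂ = d₁ − σ√T = 1.5478 − 0.2776 = 1.2702 ⇒ 1.27
Risk-neutral Pr[S_T < K] = N(−d₂) = N(-1.27) = 0.1020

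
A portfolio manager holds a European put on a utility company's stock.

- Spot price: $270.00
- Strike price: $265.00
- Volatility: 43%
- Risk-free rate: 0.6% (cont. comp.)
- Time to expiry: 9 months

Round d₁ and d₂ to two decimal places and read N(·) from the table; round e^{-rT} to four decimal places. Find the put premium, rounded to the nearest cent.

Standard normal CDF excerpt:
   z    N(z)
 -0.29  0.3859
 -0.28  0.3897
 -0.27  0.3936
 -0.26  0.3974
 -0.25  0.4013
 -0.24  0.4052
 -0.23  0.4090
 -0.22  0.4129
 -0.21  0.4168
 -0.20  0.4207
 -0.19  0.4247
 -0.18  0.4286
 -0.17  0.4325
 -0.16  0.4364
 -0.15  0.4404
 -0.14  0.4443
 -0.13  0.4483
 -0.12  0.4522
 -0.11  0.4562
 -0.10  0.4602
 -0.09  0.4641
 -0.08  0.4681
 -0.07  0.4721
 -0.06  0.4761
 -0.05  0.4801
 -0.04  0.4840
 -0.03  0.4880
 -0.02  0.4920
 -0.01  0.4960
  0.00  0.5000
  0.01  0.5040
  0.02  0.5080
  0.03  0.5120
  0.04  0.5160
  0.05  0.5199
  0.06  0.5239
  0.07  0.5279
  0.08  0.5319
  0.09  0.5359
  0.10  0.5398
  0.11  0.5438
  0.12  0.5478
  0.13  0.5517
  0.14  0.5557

T = 0.75;  σ√T = 0.3724
ln(S/K) + (r + σ²/2)T = ln(270/265) + (0.006 + 0.43²/2)·0.75 = 0.0187 + 0.0738 = 0.0925
d₁ = 0.0925 / 0.3724 = 0.2485 which rounds to 0.25
d₂ = d₁ − σ√T = 0.2485 − 0.3724 = -0.1239 which rounds to -0.12
e^(−rT) = e^(−0.006·0.75) = 0.9955
N(−d₂) = N(0.12) = 0.5478;  N(−d₁) = N(-0.25) = 0.4013
P = 265·0.9955·0.5478 − 270·0.4013 = 144.5137 − 108.3510 = 36.1627

$36.16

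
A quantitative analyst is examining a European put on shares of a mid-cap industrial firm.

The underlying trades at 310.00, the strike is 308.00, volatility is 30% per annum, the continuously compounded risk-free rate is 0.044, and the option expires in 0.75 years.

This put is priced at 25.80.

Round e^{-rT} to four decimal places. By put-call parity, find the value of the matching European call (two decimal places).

37.81

exp(−rT) = exp(−0.044·0.75) = 0.9675
Put-call parity: C − P = S − K·e^(−rT) = 310 − 308·0.9675 = 310 − 297.9900 = 12.0100
C = P + (C − P) = 25.80 + (12.0100) = 37.8100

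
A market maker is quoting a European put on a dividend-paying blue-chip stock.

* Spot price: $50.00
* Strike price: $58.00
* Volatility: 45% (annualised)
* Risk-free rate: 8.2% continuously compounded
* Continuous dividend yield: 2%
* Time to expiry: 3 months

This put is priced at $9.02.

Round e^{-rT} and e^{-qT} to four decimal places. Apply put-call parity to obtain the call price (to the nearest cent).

e^(−qT) = e^(−0.02·0.25) = 0.9950;  e^(−rT) = e^(−0.082·0.25) = 0.9797
Put-call parity: C − P = S·e^(−qT) − K·e^(−rT) = 50·0.9950 − 58·0.9797 = 49.7500 − 56.8226 = -7.0726
C = P + (C − P) = 9.02 + (-7.0726) = 1.9474

$1.95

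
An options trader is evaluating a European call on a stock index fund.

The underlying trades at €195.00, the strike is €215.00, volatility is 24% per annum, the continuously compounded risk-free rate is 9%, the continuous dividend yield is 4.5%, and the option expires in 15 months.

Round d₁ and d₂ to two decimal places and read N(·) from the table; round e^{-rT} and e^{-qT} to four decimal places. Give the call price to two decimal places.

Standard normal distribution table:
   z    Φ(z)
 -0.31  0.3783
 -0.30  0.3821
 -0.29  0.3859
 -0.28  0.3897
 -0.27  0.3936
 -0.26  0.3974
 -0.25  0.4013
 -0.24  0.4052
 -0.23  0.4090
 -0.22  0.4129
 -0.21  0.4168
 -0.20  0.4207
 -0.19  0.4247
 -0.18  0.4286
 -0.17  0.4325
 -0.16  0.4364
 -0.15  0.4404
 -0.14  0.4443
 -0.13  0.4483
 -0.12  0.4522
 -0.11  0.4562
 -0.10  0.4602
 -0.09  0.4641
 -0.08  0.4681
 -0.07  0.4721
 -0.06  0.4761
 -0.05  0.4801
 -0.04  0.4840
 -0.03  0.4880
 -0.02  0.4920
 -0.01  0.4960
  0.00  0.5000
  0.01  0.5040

€16.55

σ√T = 0.24·√1.25 = 0.2683
d₁ = [ln(195/215) + (0.09 − 0.045 + 0.24²/2)·1.25] / 0.2683 = [-0.0976 + 0.0922] / 0.2683 = -0.0201 ≈ -0.02
d₂ = d₁ − σ√T = -0.0201 − 0.2683 = -0.2884 ≈ -0.29
e^(−qT) = e^(−0.045·1.25) = 0.9453;  e^(−rT) = e^(−0.09·1.25) = 0.8936
N(d₁) = N(-0.02) = 0.4920;  N(d₂) = N(-0.29) = 0.3859
C = 195·0.9453·0.4920 − 215·0.8936·0.3859 = 90.6921 − 74.1407 = 16.5514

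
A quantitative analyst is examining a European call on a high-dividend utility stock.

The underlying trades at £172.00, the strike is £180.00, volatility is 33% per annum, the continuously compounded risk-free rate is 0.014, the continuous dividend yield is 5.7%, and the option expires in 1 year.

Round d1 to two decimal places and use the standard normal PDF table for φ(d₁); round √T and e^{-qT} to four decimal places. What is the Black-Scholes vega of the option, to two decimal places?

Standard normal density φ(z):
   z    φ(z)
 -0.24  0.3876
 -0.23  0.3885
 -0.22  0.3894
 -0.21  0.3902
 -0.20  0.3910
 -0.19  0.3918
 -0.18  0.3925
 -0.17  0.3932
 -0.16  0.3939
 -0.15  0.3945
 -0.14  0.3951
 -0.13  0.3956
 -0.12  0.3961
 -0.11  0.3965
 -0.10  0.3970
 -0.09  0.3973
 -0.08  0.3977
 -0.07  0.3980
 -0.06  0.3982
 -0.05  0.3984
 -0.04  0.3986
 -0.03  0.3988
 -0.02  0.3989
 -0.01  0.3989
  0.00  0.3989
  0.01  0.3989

64.50

σ√T = 0.33·√1 = 0.3300
ln(S/K) + (r − q + σ²/2)T = ln(172/180) + (0.014 − 0.057 + 0.33²/2)·1 = -0.0455 + 0.0115 = -0.0340
d₁ = -0.0340 / 0.3300 = -0.1031 which rounds to -0.10
√T = √1 = 1.0000
φ(d₁) = φ(-0.10) = 0.3970
e^(−qT) = e^(−0.057·1) = 0.9446
vega = S·e^(−qT)·φ(d₁)·√T = 172·0.9446·0.3970·1.0000 = 64.5011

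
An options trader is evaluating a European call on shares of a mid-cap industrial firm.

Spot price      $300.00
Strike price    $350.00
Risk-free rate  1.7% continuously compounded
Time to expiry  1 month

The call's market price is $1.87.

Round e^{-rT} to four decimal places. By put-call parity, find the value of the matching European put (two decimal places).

e^(−rT) = e^(−0.017·0.08333) = 0.9986
Put-call parity: C − P = S − K·e^(−rT) = 300 − 350·0.9986 = 300 − 349.5100 = -49.5100
P = C − (C − P) = 1.87 − (-49.5100) = 51.3800

$51.38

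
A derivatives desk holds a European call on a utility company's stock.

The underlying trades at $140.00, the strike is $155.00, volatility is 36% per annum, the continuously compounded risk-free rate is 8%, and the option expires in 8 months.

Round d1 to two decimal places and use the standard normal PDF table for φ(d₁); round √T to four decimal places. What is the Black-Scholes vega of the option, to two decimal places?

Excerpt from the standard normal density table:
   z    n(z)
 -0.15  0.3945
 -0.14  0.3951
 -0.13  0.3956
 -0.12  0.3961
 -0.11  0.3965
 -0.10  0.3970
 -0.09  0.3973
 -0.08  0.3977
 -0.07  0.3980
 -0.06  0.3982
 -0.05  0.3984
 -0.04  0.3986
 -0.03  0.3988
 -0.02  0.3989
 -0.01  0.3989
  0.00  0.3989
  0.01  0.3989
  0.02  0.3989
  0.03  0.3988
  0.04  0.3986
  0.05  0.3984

45.60

T = 0.6667;  σ√T = 0.2939
d₁ = [ln(140/155) + (0.08 + 0.36²/2)·0.6667] / 0.2939 = [-0.1018 + 0.0965] / 0.2939 = -0.0179 ⇒ -0.02
√T = √0.6667 = 0.8165
φ(d₁) = φ(-0.02) = 0.3989
vega = S·φ(d₁)·√T = 140·0.3989·0.8165 = 45.5983
(Call and put vega coincide under Black-Scholes.)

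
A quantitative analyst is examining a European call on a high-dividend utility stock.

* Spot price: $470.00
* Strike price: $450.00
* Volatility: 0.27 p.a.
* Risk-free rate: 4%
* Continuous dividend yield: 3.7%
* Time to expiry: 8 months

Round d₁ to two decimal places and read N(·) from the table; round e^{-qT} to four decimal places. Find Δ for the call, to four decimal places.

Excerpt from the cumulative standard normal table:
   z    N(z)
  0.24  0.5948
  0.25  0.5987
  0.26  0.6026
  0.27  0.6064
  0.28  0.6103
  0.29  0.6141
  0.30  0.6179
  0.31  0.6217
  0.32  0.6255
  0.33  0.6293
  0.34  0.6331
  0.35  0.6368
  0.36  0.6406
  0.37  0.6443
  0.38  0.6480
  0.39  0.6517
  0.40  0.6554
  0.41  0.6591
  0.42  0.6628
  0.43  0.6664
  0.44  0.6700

σ√T = 0.27 × 0.8165 = 0.2205
ln(S/K) + (r − q + σ²/2)T = ln(470/450) + (0.04 − 0.037 + 0.27²/2)·0.6667 = 0.0435 + 0.0263 = 0.0698
d₁ = 0.0698 / 0.2205 = 0.3166 ⇒ 0.32
N(d₁) = N(0.32) = 0.6255
Δ_call = e^(−qT)·N(d₁) = 0.9756·0.6255 = 0.6102

0.6102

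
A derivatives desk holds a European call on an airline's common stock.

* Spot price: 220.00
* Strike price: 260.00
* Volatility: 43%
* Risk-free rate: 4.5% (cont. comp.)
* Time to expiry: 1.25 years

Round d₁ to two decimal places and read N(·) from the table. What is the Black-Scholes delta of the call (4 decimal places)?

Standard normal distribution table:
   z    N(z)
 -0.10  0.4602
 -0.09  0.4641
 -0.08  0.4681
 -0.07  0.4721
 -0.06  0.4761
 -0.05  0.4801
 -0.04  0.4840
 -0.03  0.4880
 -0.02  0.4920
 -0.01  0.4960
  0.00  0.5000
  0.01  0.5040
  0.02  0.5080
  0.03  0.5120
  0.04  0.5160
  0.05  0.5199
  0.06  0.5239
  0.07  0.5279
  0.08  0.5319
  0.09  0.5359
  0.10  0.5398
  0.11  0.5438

0.5040

σ√T = 0.43 × 1.1180 = 0.4808
ln(S/K) + (r + σ²/2)T = ln(220/260) + (0.045 + 0.43²/2)·1.25 = -0.1671 + 0.1718 = 0.0048
d₁ = 0.0048 / 0.4808 = 0.0099 which rounds to 0.01
N(d₁) = N(0.01) = 0.5040
Δ_call = N(d₁) = 0.5040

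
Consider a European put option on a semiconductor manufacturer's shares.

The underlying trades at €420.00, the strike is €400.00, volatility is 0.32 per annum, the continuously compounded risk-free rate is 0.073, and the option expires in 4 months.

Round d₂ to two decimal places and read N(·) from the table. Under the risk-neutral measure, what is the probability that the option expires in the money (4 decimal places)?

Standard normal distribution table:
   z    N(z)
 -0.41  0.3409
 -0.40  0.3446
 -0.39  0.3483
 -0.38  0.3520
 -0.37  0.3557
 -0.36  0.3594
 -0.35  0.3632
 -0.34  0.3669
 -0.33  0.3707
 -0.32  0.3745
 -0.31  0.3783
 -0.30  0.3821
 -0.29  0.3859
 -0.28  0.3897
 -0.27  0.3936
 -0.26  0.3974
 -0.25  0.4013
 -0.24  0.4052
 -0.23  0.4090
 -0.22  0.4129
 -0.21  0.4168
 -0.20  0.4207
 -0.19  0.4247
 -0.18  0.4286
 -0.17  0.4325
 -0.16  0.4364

0.3821

σ√T = 0.32·√0.3333 = 0.1848
d₁ = [ln(420/400) + (0.073 + ½·0.32²)·0.3333] / (σ√T) = (0.0488 + 0.0414) / 0.1848 = 0.4882 ⇒ 0.49
d₂ = 0.4882 − 0.1848 = 0.3034 ⇒ 0.30
Pr(exercise) under Q = N(−d₂) = N(-0.30) = 0.3821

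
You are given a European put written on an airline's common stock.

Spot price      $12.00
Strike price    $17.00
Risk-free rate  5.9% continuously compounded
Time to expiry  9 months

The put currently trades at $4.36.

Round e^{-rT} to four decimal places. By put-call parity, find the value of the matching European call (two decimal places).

$0.10

exp(−rT) = exp(−0.059·0.75) = 0.9567
Put-call parity: C − P = S − K·e^(−rT) = 12 − 17·0.9567 = 12 − 16.2639 = -4.2639
C = P + (C − P) = 4.36 + (-4.2639) = 0.0961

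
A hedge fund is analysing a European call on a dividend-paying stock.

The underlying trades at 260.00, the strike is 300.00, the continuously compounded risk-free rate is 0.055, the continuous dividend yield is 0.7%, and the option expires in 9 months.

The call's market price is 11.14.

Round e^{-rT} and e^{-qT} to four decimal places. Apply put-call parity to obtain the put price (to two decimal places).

40.37

e^(−qT) = e^(−0.007·0.75) = 0.9948;  e^(−rT) = e^(−0.055·0.75) = 0.9596
Put-call parity: C − P = S·e^(−qT) − K·e^(−rT) = 260·0.9948 − 300·0.9596 = 258.6480 − 287.8800 = -29.2320
P = C − (C − P) = 11.14 − (-29.2320) = 40.3720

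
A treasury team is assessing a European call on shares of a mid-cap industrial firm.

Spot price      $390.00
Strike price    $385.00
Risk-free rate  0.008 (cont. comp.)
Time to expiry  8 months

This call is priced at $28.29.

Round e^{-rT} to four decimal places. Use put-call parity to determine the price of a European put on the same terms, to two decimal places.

exp(−rT) = exp(−0.008·0.6667) = 0.9947
Put-call parity: C − P = S − K·e^(−rT) = 390 − 385·0.9947 = 390 − 382.9595 = 7.0405
P = C − (C − P) = 28.29 − (7.0405) = 21.2495

$21.25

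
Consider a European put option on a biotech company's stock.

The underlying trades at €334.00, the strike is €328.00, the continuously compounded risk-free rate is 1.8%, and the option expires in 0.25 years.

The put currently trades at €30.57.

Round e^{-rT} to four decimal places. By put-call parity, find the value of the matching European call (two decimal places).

€38.05

e^(−rT) = e^(−0.018·0.25) = 0.9955
Put-call parity: C − P = S − K·e^(−rT) = 334 − 328·0.9955 = 334 − 326.5240 = 7.4760
C = P + (C − P) = 30.57 + (7.4760) = 38.0460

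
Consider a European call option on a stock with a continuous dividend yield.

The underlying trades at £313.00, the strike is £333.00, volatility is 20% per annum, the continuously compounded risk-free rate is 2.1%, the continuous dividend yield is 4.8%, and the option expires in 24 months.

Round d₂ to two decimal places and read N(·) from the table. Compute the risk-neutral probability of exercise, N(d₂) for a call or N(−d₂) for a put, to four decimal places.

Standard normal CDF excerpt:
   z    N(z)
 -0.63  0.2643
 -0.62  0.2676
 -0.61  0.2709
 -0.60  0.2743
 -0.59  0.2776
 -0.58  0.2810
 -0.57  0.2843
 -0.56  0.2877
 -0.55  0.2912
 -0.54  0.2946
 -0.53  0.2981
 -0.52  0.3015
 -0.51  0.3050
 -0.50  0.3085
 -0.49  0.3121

0.2912

T = 2;  σ√T = 0.2828
d₁ = [ln(313/333) + (0.021 − 0.048 + ½·0.2²)·2] / (σ√T) = (-0.0619 − 0.0140) / 0.2828 = -0.2685 which rounds to -0.27
d₂ = -0.2685 − 0.2828 = -0.5513 which rounds to -0.55
Risk-neutral Pr[S_T > K] = N(d₂) = N(-0.55) = 0.2912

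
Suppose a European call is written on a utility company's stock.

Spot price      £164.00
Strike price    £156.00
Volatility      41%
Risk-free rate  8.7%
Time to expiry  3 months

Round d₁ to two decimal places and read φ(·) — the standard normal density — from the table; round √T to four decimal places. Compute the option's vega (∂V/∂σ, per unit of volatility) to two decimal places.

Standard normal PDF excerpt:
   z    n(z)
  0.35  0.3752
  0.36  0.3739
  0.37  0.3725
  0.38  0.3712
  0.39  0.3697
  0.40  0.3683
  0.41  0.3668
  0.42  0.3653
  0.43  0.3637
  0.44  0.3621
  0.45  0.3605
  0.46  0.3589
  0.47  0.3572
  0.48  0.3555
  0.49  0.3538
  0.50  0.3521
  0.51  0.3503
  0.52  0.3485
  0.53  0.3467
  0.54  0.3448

σ√T = 0.41 × 0.5000 = 0.2050
d₁ = [ln(164/156) + (0.087 + 0.41²/2)·0.25] / 0.2050 = [0.0500 + 0.0428] / 0.2050 = 0.4526 ⇒ 0.45
√T = √0.25 = 0.5000
φ(d₁) = φ(0.45) = 0.3605
vega = S·φ(d₁)·√T = 164·0.3605·0.5000 = 29.5610
(Call and put vega coincide under Black-Scholes.)

29.56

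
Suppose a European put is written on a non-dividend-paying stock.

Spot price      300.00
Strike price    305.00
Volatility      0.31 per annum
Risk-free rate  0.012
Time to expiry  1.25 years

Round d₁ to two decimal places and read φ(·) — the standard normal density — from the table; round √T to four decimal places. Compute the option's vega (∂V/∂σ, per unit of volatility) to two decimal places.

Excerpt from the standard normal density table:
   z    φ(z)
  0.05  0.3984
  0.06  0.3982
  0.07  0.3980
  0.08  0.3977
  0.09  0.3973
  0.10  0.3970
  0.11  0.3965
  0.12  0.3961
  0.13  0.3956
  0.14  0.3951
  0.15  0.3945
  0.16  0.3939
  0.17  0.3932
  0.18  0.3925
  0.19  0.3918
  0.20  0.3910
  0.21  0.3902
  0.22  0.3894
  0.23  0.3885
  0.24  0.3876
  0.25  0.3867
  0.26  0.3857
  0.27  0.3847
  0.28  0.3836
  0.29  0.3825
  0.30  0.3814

T = 1.25;  σ√T = 0.3466
ln(S/K) + (r + σ²/2)T = ln(300/305) + (0.012 + 0.31²/2)·1.25 = -0.0165 + 0.0751 = 0.0585
d₁ = 0.0585 / 0.3466 = 0.1689 ⇒ 0.17
√T = √1.25 = 1.1180
φ(d₁) = φ(0.17) = 0.3932
vega = S·φ(d₁)·√T = 300·0.3932·1.1180 = 131.8793
(Vega is the same for a European call and put with the same parameters.)

131.88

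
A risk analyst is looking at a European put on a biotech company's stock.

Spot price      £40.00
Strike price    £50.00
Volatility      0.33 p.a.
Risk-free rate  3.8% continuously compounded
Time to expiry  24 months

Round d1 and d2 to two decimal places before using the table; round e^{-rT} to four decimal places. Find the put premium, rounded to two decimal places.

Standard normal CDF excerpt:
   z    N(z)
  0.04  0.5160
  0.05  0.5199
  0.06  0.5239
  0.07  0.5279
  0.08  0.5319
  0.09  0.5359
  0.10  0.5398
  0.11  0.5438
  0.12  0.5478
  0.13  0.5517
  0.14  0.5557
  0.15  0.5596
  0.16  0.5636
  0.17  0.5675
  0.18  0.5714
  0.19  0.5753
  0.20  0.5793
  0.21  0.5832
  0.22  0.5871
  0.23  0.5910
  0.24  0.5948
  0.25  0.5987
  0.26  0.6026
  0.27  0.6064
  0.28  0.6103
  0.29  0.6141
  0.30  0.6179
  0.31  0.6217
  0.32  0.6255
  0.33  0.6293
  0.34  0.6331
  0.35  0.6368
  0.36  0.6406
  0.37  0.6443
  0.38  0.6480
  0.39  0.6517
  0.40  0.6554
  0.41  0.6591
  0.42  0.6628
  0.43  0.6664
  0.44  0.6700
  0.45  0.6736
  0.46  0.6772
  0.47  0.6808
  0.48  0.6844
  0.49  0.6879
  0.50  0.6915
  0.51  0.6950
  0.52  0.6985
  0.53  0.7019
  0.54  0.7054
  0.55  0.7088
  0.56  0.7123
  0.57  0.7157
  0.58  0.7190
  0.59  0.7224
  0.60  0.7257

T = 2;  σ√T = 0.4667
d₁ = [ln(40/50) + (0.038 + 0.33²/2)·2] / 0.4667 = [-0.2231 + 0.1849] / 0.4667 = -0.0819 → -0.08
d₂ = d₁ − σ√T = -0.0819 − 0.4667 = -0.5486 → -0.55
exp(−rT) = exp(−0.038·2) = 0.9268
P = 50·0.9268·N(0.55) − 40·N(0.08) = 50·0.9268·0.7088 − 40·0.5319 = 32.8458 − 21.2760 = 11.5698

£11.57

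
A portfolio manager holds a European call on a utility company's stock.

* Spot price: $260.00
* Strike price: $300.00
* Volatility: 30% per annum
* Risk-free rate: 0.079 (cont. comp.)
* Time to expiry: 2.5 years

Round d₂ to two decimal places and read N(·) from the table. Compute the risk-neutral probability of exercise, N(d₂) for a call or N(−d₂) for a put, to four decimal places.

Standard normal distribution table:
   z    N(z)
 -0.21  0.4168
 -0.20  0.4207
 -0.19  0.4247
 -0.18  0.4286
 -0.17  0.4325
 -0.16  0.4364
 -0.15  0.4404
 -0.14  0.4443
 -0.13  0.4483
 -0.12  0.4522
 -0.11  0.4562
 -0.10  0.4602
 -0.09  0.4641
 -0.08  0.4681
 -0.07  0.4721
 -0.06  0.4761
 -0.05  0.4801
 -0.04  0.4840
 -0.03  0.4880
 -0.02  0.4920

σ√T = 0.3 × 1.5811 = 0.4743
d₁ = [ln(260/300) + (0.079 + 0.3²/2)·2.5] / 0.4743 = [-0.1431 + 0.3100] / 0.4743 = 0.3519 ≈ 0.35
d₂ = d₁ − σ√T = 0.3519 − 0.4743 = -0.1225 ≈ -0.12
Pr(exercise) under Q = N(d₂) = 0.4522

0.4522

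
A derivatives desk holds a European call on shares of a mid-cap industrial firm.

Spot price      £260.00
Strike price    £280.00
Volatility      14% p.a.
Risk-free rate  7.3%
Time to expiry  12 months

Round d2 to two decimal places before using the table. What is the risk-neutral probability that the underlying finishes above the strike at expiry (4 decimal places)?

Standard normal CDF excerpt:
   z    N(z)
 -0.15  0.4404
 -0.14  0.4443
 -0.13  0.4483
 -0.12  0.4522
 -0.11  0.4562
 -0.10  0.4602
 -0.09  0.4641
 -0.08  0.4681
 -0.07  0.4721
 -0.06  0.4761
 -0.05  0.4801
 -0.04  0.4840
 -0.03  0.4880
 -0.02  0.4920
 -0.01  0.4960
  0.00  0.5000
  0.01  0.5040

0.4681

σ√T = 0.14 × 1.0000 = 0.1400
ln(S/K) + (r + σ²/2)T = ln(260/280) + (0.073 + 0.14²/2)·1 = -0.0741 + 0.0828 = 0.0087
d₁ = 0.0087 / 0.1400 = 0.0621 ≈ 0.06
d₂ = d₁ − σ√T = 0.0621 − 0.1400 = -0.0779 ≈ -0.08
Pr(exercise) under Q = N(d₂) = 0.4681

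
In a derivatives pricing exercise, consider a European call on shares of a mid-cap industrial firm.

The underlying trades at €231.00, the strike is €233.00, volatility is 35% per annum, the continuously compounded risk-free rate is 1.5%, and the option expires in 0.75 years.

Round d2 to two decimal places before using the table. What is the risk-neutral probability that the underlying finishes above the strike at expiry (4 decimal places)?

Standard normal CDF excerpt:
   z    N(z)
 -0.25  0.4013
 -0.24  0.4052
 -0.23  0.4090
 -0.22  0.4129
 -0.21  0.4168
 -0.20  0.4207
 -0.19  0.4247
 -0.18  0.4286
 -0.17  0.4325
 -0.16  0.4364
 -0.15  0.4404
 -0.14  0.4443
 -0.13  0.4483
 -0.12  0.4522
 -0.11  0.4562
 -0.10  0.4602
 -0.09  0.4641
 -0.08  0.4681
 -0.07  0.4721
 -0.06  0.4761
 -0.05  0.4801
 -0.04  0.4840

T = 0.75;  σ√T = 0.3031
ln(S/K) + (r + σ²/2)T = ln(231/233) + (0.015 + 0.35²/2)·0.75 = -0.0086 + 0.0572 = 0.0486
d₁ = 0.0486 / 0.3031 = 0.1602 ≈ 0.16
d₂ = d₁ − σ√T = 0.1602 − 0.3031 = -0.1429 ≈ -0.14
Pr(exercise) under Q = N(d₂) = 0.4443

0.4443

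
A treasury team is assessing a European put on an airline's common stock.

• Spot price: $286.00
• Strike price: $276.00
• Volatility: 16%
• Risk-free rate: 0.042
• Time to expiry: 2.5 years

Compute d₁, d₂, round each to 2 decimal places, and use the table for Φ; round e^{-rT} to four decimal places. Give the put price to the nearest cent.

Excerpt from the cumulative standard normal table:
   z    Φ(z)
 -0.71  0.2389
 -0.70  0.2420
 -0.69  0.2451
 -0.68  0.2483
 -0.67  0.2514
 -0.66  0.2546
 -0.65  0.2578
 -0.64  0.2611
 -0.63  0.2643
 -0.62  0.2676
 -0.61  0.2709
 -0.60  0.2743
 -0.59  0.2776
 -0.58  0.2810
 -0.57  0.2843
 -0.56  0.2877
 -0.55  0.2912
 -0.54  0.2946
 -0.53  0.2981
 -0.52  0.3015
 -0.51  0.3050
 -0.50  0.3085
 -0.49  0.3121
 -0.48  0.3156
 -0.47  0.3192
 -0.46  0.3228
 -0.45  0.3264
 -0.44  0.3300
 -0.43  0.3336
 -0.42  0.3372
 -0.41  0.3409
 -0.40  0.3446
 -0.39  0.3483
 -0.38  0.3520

σ√T = 0.16 × 1.5811 = 0.2530
d₁ = [ln(286/276) + (0.042 + 0.16²/2)·2.5] / 0.2530 = [0.0356 + 0.1370] / 0.2530 = 0.6822 which rounds to 0.68
d₂ = d₁ − σ√T = 0.6822 − 0.2530 = 0.4292 which rounds to 0.43
exp(−rT) = exp(−0.042·2.5) = 0.9003
P = 276·0.9003·N(-0.43) − 286·N(-0.68) = 276·0.9003·0.3336 − 286·0.2483 = 82.8939 − 71.0138 = 11.8801

$11.88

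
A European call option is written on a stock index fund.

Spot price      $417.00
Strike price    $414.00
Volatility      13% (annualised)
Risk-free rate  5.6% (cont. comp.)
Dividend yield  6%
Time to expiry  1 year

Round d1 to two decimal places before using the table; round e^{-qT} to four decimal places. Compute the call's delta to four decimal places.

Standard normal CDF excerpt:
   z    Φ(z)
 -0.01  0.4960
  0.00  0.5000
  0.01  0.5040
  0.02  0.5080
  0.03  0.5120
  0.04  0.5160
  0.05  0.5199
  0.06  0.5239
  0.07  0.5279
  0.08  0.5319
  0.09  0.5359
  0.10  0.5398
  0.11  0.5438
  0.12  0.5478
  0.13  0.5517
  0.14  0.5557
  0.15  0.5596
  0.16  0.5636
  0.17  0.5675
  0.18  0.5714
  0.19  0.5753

0.5047

σ√T = 0.13·√1 = 0.1300
ln(S/K) + (r − q + σ²/2)T = ln(417/414) + (0.056 − 0.06 + 0.13²/2)·1 = 0.0072 + 0.0045 = 0.0117
d₁ = 0.0117 / 0.1300 = 0.0898 ⇒ 0.09
N(d₁) = N(0.09) = 0.5359
Δ_call = e^(−qT)·N(d₁) = 0.9418·0.5359 = 0.5047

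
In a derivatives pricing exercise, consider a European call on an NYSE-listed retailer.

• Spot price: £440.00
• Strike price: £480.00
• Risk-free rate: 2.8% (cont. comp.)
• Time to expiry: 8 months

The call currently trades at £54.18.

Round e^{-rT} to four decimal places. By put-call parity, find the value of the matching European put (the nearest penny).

e^(−rT) = e^(−0.028·0.6667) = 0.9815
Put-call parity: C − P = S − K·e^(−rT) = 440 − 480·0.9815 = 440 − 471.1200 = -31.1200
P = C − (C − P) = 54.18 − (-31.1200) = 85.3000

£85.30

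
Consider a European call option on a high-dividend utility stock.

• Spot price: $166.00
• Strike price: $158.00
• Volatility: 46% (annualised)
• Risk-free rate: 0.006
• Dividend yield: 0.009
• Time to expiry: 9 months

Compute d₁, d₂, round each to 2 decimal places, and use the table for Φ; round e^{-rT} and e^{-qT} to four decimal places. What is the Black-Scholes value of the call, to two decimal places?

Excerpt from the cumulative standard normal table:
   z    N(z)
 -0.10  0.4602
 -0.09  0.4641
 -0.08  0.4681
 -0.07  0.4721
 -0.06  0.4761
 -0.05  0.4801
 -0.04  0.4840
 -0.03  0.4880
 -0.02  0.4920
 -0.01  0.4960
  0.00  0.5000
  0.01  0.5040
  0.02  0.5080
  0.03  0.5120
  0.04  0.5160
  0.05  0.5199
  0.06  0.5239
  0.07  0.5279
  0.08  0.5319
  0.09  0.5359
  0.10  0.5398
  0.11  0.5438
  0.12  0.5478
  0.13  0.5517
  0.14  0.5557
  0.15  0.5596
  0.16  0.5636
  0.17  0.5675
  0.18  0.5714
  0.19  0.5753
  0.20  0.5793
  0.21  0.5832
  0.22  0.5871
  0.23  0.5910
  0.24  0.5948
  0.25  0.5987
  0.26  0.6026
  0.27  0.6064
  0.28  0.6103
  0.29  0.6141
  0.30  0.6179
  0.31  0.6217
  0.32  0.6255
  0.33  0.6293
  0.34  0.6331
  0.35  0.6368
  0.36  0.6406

$29.51

T = 0.75;  σ√T = 0.3984
d₁ = [ln(166/158) + (0.006 − 0.009 + ½·0.46²)·0.75] / (σ√T) = (0.0494 + 0.0771) / 0.3984 = 0.3175 → 0.32
d₂ = 0.3175 − 0.3984 = -0.0808 → -0.08
exp(−qT) = exp(−0.009·0.75) = 0.9933;  exp(−rT) = exp(−0.006·0.75) = 0.9955
N(d₁) = N(0.32) = 0.6255;  N(d₂) = N(-0.08) = 0.4681
C = 166·0.9933·0.6255 − 158·0.9955·0.4681 = 103.1373 − 73.6270 = 29.5103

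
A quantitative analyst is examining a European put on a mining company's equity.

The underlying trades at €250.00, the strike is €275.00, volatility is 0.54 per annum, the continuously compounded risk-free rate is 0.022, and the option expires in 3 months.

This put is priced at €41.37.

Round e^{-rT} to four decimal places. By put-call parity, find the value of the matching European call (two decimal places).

exp(−rT) = exp(−0.022·0.25) = 0.9945
Put-call parity: C − P = S − K·e^(−rT) = 250 − 275·0.9945 = 250 − 273.4875 = -23.4875
C = P + (C − P) = 41.37 + (-23.4875) = 17.8825

€17.88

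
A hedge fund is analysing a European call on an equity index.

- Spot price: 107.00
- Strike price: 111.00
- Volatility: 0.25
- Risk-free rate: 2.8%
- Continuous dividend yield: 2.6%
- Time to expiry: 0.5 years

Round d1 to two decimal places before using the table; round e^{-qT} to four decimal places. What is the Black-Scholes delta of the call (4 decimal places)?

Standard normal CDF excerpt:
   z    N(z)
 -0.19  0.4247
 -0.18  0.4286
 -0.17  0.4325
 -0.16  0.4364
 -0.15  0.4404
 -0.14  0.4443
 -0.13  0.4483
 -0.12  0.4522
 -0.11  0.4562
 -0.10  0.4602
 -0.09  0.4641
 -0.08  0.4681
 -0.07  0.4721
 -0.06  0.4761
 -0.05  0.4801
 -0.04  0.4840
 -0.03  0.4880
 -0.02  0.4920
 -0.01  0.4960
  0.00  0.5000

σ√T = 0.25 × 0.7071 = 0.1768
d₁ = [ln(107/111) + (0.028 − 0.026 + ½·0.25²)·0.5] / (σ√T) = (-0.0367 + 0.0166) / 0.1768 = -0.1136 which rounds to -0.11
N(d₁) = N(-0.11) = 0.4562
Δ_call = exp(−qT)·N(d₁) = 0.9871·0.4562 = 0.4503

0.4503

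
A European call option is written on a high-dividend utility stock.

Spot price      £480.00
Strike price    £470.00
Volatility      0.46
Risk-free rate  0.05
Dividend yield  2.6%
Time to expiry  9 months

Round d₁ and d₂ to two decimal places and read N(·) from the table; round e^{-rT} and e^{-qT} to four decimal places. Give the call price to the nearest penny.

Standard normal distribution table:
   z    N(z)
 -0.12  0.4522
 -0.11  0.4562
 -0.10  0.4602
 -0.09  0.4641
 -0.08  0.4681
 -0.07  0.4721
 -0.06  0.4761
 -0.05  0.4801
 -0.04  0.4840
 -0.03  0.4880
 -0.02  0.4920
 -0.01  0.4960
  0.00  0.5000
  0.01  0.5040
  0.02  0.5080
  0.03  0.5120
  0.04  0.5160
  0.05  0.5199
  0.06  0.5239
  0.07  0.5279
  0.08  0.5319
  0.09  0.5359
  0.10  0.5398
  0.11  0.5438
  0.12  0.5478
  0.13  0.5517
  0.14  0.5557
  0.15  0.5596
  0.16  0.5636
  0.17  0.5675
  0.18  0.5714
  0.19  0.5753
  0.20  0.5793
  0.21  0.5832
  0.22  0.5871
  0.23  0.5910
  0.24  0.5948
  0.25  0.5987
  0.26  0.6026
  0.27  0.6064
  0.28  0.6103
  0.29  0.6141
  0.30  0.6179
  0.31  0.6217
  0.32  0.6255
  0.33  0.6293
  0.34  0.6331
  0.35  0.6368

£82.53

T = 0.75;  σ√T = 0.3984
d₁ = [ln(480/470) + (0.05 − 0.026 + 0.46²/2)·0.75] / 0.3984 = [0.0211 + 0.0973] / 0.3984 = 0.2972 ⇒ 0.30
d₂ = d₁ − σ√T = 0.2972 − 0.3984 = -0.1012 ⇒ -0.10
e^(−qT) = e^(−0.026·0.75) = 0.9807;  e^(−rT) = e^(−0.05·0.75) = 0.9632
C = 480·0.9807·N(0.30) − 470·0.9632·N(-0.10) = 480·0.9807·0.6179 − 470·0.9632·0.4602 = 290.8678 − 208.3344 = 82.5334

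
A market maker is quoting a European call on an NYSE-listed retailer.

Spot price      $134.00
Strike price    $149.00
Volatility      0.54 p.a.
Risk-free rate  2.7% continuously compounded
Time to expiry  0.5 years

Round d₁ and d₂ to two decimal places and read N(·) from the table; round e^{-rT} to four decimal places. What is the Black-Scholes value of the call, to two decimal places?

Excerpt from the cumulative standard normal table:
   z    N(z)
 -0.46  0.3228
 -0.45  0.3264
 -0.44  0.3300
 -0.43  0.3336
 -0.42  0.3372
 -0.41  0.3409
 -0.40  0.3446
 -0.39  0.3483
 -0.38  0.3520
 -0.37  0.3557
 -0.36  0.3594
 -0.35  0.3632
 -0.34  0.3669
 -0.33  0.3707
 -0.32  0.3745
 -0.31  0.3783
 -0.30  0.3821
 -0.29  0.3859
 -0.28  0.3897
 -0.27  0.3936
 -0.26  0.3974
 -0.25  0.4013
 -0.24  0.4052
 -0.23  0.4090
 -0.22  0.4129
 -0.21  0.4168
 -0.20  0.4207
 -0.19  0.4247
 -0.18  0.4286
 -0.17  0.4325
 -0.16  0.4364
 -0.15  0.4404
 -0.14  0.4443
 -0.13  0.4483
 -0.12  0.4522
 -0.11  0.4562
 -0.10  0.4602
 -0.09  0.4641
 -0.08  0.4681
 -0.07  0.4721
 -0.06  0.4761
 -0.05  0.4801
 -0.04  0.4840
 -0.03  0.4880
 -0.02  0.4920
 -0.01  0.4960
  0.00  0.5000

$15.29

σ√T = 0.54·√0.5 = 0.3818
d₁ = [ln(134/149) + (0.027 + 0.54²/2)·0.5] / 0.3818 = [-0.1061 + 0.0864] / 0.3818 = -0.0516 → -0.05
d₂ = d₁ − σ√T = -0.0516 − 0.3818 = -0.4334 → -0.43
exp(−rT) = exp(−0.027·0.5) = 0.9866
N(d₁) = N(-0.05) = 0.4801;  N(d₂) = N(-0.43) = 0.3336
C = 134·0.4801 − 149·0.9866·0.3336 = 64.3334 − 49.0403 = 15.2931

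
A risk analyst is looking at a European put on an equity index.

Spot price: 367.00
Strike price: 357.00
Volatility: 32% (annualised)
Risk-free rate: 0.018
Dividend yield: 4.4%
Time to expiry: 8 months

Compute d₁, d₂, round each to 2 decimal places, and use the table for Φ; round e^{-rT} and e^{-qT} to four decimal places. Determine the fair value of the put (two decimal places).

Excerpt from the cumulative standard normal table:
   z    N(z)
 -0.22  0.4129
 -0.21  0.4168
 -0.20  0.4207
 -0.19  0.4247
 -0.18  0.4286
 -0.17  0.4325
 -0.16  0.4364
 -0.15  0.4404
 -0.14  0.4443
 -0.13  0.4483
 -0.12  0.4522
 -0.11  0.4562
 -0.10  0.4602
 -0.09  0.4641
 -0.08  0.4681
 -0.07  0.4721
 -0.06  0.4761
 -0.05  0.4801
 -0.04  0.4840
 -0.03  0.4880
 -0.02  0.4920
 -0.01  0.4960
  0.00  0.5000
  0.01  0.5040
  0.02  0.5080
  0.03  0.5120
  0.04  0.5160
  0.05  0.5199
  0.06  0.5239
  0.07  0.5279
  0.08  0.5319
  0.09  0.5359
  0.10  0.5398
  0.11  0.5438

34.90

σ√T = 0.32·√0.6667 = 0.2613
d₁ = [ln(367/357) + (0.018 − 0.044 + ½·0.32²)·0.6667] / (σ√T) = (0.0276 + 0.0168) / 0.2613 = 0.1700 → 0.17
d₂ = 0.1700 − 0.2613 = -0.0912 → -0.09
e^(−qT) = e^(−0.044·0.6667) = 0.9711;  e^(−rT) = e^(−0.018·0.6667) = 0.9881
N(−d₂) = N(0.09) = 0.5359;  N(−d₁) = N(-0.17) = 0.4325
P = 357·0.9881·0.5359 − 367·0.9711·0.4325 = 189.0396 − 154.1403 = 34.8994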